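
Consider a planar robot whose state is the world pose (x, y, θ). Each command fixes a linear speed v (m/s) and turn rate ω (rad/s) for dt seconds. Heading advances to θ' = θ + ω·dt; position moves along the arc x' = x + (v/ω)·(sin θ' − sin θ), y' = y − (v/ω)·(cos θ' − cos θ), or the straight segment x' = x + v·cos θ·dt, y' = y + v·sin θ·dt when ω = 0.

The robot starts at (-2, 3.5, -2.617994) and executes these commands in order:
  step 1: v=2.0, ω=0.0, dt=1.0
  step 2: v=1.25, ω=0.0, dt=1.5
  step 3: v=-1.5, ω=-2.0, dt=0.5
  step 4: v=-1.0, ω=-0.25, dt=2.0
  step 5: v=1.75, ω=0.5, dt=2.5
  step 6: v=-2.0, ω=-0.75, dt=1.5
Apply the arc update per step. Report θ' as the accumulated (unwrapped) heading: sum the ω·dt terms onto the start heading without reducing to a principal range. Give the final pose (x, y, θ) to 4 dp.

step 1: θ'=-2.6180 (straight) → pose (-3.7321, 2.5000, -2.6180)
step 2: θ'=-2.6180 (straight) → pose (-5.3558, 1.5625, -2.6180)
step 3: θ'=-3.6180 (R=0.7500) → pose (-4.6369, 1.5795, -3.6180)
step 4: θ'=-4.1180 (R=4.0000) → pose (-3.1573, 0.2649, -4.1180)
step 5: θ'=-2.8680 (R=3.5000) → pose (-7.0027, 1.6747, -2.8680)
step 6: θ'=-3.9930 (R=2.6667) → pose (-4.2763, 0.8644, -3.9930)

(-4.2763, 0.8644, -3.9930)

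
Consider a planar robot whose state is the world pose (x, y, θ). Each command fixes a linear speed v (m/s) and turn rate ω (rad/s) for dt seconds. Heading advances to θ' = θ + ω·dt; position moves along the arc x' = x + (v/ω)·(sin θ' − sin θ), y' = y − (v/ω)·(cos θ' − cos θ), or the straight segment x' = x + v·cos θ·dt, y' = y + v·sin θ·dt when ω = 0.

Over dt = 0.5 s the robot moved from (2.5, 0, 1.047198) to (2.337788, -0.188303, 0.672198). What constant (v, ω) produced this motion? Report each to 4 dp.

v = -0.5000, ω = -0.7500

Δθ = 0.672198 − 1.047198 = -0.375000
ω = Δθ/dt = -0.375000/0.5 = -0.7500
R = −Δy/(cos θ' − cos θ) = 0.6667
v = R·ω = 0.6667·-0.7500 = -0.5000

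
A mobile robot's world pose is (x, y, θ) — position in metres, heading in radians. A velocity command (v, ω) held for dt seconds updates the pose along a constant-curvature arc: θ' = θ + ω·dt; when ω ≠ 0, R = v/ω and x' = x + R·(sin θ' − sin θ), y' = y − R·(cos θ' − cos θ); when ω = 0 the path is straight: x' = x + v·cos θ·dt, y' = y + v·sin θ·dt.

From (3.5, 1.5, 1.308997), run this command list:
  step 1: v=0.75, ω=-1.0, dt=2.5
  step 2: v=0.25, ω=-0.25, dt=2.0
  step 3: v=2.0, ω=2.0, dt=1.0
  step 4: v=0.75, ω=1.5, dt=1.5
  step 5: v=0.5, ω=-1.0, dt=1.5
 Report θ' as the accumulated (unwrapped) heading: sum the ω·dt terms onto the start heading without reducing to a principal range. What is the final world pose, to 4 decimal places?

(6.2441, 1.5770, 1.0590)

step 1: θ'=-1.1910 (R=-0.7500) → pose (4.9210, 1.5839, -1.1910)
step 2: θ'=-1.6910 (R=-1.0000) → pose (4.9850, 1.0933, -1.6910)
step 3: θ'=0.3090 (R=1.0000) → pose (6.2819, 0.0207, 0.3090)
step 4: θ'=2.5590 (R=0.5000) → pose (6.4050, 0.9146, 2.5590)
step 5: θ'=1.0590 (R=-0.5000) → pose (6.2441, 1.5770, 1.0590)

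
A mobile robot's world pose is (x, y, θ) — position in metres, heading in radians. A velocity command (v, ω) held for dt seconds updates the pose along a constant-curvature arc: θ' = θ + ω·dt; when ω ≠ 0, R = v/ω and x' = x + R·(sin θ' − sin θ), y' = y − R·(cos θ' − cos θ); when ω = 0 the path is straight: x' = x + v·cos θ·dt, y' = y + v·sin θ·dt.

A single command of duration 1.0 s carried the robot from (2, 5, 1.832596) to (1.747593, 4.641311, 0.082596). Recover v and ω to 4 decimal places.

v = -0.5000, ω = -1.7500

Δθ = 0.082596 − 1.832596 = -1.750000
ω = Δθ/dt = -1.750000/1.0 = -1.7500
R = −Δy/(cos θ' − cos θ) = 0.2857
v = R·ω = 0.2857·-1.7500 = -0.5000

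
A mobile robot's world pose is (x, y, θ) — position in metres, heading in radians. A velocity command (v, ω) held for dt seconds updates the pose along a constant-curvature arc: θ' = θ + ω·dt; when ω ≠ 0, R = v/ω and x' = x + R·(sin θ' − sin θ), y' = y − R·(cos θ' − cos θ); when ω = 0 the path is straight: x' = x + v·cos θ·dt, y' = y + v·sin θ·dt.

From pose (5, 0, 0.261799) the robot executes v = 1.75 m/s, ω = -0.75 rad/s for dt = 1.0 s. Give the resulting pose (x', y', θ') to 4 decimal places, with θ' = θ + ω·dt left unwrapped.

θ' = 0.2618 + -0.75·1.0 = -0.4882
R = v/ω = 1.75/-0.75 = -2.3333
x' = 5 + -2.3333·(sin -0.4882 − sin 0.2618) = 6.6983
y' = 0 − -2.3333·(cos -0.4882 − cos 0.2618) = -0.1931

(6.6983, -0.1931, -0.4882)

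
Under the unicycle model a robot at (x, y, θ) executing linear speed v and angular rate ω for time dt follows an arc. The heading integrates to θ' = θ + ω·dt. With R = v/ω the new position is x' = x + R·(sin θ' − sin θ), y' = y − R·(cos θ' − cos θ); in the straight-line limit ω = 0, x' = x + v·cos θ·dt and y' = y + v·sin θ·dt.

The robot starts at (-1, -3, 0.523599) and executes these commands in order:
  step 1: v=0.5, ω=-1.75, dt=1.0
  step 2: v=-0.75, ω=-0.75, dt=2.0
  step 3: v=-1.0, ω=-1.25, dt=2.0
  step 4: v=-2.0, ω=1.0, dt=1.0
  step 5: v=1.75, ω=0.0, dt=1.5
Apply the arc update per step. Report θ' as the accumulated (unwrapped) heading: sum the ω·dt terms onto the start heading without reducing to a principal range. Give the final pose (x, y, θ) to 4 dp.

(-0.2839, -2.6201, -4.2264)

step 1: θ'=-1.2264 (R=-0.2857) → pose (-0.5882, -3.1510, -1.2264)
step 2: θ'=-2.7264 (R=1.0000) → pose (-0.0503, -1.8983, -2.7264)
step 3: θ'=-5.2264 (R=0.8000) → pose (0.9690, -3.0237, -5.2264)
step 4: θ'=-4.2264 (R=-2.0000) → pose (0.9422, -4.9412, -4.2264)
step 5: θ'=-4.2264 (straight) → pose (-0.2839, -2.6201, -4.2264)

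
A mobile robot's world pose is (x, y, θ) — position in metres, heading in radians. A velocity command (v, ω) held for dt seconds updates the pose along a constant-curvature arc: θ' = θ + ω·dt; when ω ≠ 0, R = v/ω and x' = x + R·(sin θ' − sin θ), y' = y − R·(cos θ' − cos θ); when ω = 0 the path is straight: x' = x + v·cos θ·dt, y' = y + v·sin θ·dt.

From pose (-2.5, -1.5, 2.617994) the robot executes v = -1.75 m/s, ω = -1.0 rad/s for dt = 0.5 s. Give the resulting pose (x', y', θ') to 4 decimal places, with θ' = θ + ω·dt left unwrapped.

(-1.8805, -2.1050, 2.1180)

θ' = 2.6180 + -1.0·0.5 = 2.1180
R = v/ω = -1.75/-1.0 = 1.7500
x' = -2.5 + 1.7500·(sin 2.1180 − sin 2.6180) = -1.8805
y' = -1.5 − 1.7500·(cos 2.1180 − cos 2.6180) = -2.1050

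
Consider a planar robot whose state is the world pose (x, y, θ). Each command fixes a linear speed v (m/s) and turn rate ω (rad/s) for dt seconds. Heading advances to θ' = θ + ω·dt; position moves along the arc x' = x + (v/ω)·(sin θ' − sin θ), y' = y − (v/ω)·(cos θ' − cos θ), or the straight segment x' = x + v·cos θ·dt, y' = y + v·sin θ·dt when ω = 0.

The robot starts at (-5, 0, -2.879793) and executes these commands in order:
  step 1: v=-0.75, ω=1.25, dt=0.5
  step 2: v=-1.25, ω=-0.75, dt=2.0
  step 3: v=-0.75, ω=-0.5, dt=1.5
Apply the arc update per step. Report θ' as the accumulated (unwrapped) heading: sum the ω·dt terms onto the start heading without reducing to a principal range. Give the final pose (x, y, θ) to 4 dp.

step 1: θ'=-2.2548 (R=-0.6000) → pose (-4.6903, 0.2004, -2.2548)
step 2: θ'=-3.7548 (R=1.6667) → pose (-2.4394, 0.5103, -3.7548)
step 3: θ'=-4.5048 (R=1.5000) → pose (-1.8348, -0.4073, -4.5048)

(-1.8348, -0.4073, -4.5048)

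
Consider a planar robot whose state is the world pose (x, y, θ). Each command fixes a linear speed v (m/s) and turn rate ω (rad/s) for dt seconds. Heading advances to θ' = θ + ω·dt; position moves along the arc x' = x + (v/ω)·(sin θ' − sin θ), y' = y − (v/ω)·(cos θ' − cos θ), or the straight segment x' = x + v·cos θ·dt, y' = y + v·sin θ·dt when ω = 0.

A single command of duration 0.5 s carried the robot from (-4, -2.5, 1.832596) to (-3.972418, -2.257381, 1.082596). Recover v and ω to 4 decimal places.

v = 0.5000, ω = -1.5000

Δθ = 1.082596 − 1.832596 = -0.750000
ω = Δθ/dt = -0.750000/0.5 = -1.5000
R = −Δy/(cos θ' − cos θ) = -0.3333
v = R·ω = -0.3333·-1.5000 = 0.5000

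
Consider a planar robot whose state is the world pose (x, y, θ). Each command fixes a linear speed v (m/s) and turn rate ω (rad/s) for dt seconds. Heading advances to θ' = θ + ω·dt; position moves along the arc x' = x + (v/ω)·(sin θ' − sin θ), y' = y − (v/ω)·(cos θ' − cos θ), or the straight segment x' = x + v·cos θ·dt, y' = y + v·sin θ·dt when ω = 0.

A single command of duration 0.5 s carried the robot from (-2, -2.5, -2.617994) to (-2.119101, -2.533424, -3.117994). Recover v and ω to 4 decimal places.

Δθ = -3.117994 − -2.617994 = -0.500000
ω = Δθ/dt = -0.500000/0.5 = -1.0000
R = Δx/(sin θ' − sin θ) = -0.2500
v = R·ω = -0.2500·-1.0000 = 0.2500

v = 0.2500, ω = -1.0000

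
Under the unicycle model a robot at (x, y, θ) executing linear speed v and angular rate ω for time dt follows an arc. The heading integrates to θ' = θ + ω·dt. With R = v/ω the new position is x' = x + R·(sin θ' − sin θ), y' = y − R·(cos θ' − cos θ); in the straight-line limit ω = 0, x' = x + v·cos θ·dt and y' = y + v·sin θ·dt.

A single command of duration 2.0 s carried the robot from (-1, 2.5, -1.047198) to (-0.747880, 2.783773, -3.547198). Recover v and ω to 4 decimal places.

Δθ = -3.547198 − -1.047198 = -2.500000
ω = Δθ/dt = -2.500000/2.0 = -1.2500
R = −Δy/(cos θ' − cos θ) = 0.2000
v = R·ω = 0.2000·-1.2500 = -0.2500

v = -0.2500, ω = -1.2500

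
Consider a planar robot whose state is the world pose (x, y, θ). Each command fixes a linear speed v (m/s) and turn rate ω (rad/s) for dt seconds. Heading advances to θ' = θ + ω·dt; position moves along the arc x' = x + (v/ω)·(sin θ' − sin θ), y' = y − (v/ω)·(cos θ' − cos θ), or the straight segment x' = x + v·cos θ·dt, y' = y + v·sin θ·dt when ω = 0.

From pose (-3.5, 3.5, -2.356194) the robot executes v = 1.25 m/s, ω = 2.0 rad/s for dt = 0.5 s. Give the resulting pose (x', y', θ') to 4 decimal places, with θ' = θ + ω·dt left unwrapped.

θ' = -2.3562 + 2.0·0.5 = -1.3562
R = v/ω = 1.25/2.0 = 0.6250
x' = -3.5 + 0.6250·(sin -1.3562 − sin -2.3562) = -3.6687
y' = 3.5 − 0.6250·(cos -1.3562 − cos -2.3562) = 2.9250

(-3.6687, 2.9250, -1.3562)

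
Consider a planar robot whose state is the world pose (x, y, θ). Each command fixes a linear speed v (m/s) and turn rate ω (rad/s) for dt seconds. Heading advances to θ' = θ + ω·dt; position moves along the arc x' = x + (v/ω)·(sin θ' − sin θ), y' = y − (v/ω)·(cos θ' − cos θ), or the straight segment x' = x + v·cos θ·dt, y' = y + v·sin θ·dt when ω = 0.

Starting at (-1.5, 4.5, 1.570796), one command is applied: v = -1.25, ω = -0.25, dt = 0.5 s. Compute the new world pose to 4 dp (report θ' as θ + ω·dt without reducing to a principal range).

(-1.5390, 3.8766, 1.4458)

θ' = 1.5708 + -0.25·0.5 = 1.4458
R = v/ω = -1.25/-0.25 = 5.0000
x' = -1.5 + 5.0000·(sin 1.4458 − sin 1.5708) = -1.5390
y' = 4.5 − 5.0000·(cos 1.4458 − cos 1.5708) = 3.8766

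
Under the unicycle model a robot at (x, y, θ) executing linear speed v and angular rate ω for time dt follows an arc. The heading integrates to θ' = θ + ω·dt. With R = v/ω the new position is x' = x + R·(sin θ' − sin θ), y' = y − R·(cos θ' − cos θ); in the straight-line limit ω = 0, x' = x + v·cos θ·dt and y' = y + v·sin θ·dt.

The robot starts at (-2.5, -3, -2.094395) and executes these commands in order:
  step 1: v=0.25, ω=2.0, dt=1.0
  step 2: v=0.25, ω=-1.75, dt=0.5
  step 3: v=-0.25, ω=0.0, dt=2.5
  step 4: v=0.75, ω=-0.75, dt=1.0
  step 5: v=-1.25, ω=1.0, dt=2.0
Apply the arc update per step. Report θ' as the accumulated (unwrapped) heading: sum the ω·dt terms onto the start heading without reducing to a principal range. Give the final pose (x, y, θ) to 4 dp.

step 1: θ'=-0.0944 (R=0.1250) → pose (-2.4035, -3.1869, -0.0944)
step 2: θ'=-0.9694 (R=-0.1429) → pose (-2.2992, -3.2483, -0.9694)
step 3: θ'=-0.9694 (straight) → pose (-2.6528, -2.7330, -0.9694)
step 4: θ'=-1.7194 (R=-1.0000) → pose (-2.4884, -3.4468, -1.7194)
step 5: θ'=0.2806 (R=-1.2500) → pose (-4.0708, -2.0607, 0.2806)

(-4.0708, -2.0607, 0.2806)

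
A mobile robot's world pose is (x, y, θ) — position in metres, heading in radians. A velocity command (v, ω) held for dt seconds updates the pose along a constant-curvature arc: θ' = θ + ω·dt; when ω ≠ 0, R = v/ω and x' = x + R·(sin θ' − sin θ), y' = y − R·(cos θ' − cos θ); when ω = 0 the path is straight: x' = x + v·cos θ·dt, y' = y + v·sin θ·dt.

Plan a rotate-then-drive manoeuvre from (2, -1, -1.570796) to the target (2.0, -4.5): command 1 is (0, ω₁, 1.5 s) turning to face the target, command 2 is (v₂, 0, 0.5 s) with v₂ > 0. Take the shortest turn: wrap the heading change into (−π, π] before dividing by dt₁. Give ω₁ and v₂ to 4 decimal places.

ω₁ = 0.0000, v₂ = 7.0000

heading to target = atan2(-4.5−-1, 2−2) = -1.5708
Δθ = wrap(-1.5708 − -1.5708) = 0.0000; ω₁ = Δθ/dt₁ = 0.0000
distance = √((2−2)² + (-4.5−-1)²) = 3.5000; v₂ = distance/dt₂ = 7.0000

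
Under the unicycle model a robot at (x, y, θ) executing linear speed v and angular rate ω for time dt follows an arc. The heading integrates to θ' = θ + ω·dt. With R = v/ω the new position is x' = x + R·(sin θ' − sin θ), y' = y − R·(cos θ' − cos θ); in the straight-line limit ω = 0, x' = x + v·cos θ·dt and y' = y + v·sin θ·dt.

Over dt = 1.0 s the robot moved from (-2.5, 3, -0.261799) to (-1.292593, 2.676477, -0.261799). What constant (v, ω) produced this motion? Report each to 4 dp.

Δθ = -0.261799 − -0.261799 = 0.000000
ω = Δθ/dt = 0.000000/1.0 = 0.0000
ω = 0 → v = (Δx·cos θ + Δy·sin θ)/dt = 1.2500

v = 1.2500, ω = 0.0000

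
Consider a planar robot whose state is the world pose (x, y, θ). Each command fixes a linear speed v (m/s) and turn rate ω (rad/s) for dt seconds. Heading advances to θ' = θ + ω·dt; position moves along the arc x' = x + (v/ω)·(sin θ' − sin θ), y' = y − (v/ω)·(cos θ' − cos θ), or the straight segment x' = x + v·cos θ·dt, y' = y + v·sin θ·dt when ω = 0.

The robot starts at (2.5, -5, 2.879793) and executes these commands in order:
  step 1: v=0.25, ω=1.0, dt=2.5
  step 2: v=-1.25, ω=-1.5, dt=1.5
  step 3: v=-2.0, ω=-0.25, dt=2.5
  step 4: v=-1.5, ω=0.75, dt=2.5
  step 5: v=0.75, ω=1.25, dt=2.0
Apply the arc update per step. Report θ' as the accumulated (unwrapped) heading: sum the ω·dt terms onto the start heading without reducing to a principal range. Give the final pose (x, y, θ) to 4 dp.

(11.5498, -5.3518, 6.8798)

step 1: θ'=5.3798 (R=0.2500) → pose (2.2389, -5.3962, 5.3798)
step 2: θ'=3.1298 (R=0.8333) → pose (2.9033, -4.0472, 3.1298)
step 3: θ'=2.5048 (R=8.0000) → pose (7.5659, -5.6146, 2.5048)
step 4: θ'=4.3798 (R=-2.0000) → pose (10.6456, -4.6596, 4.3798)
step 5: θ'=6.8798 (R=0.6000) → pose (11.5498, -5.3518, 6.8798)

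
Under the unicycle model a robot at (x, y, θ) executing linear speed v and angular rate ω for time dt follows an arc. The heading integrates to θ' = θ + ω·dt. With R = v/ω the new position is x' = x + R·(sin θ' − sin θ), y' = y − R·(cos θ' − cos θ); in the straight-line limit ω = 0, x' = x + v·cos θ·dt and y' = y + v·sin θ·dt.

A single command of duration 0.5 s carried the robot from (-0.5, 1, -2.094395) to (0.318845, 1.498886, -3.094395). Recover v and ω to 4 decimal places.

v = -2.0000, ω = -2.0000

Δθ = -3.094395 − -2.094395 = -1.000000
ω = Δθ/dt = -1.000000/0.5 = -2.0000
R = Δx/(sin θ' − sin θ) = 1.0000
v = R·ω = 1.0000·-2.0000 = -2.0000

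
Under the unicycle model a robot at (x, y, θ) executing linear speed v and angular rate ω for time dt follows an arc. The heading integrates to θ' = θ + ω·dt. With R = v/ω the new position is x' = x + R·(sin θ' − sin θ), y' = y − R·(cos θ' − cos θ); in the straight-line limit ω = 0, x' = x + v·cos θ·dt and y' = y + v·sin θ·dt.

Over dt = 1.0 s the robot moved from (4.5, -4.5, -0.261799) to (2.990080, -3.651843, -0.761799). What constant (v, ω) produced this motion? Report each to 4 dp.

v = -1.7500, ω = -0.5000

Δθ = -0.761799 − -0.261799 = -0.500000
ω = Δθ/dt = -0.500000/1.0 = -0.5000
R = Δx/(sin θ' − sin θ) = 3.5000
v = R·ω = 3.5000·-0.5000 = -1.7500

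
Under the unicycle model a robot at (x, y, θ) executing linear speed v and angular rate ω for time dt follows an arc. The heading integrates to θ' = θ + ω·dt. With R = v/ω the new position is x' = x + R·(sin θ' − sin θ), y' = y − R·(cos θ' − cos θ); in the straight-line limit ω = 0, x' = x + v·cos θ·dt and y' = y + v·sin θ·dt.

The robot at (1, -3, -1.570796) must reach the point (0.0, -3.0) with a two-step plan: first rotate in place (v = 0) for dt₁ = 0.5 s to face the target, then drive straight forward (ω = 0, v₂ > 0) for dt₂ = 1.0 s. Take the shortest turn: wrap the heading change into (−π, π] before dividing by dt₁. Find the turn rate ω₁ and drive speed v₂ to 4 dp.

heading to target = atan2(-3−-3, 0−1) = 3.1416
Δθ = wrap(3.1416 − -1.5708) = -1.5708; ω₁ = Δθ/dt₁ = -3.1416
distance = √((0−1)² + (-3−-3)²) = 1.0000; v₂ = distance/dt₂ = 1.0000

ω₁ = -3.1416, v₂ = 1.0000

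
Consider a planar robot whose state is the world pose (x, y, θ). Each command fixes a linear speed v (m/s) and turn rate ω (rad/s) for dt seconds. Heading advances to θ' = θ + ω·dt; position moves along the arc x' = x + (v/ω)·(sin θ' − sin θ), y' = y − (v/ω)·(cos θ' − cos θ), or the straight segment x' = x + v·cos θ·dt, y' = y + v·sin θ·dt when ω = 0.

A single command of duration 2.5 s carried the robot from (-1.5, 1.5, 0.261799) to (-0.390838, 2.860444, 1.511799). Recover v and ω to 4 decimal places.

Δθ = 1.511799 − 0.261799 = 1.250000
ω = Δθ/dt = 1.250000/2.5 = 0.5000
R = −Δy/(cos θ' − cos θ) = 1.5000
v = R·ω = 1.5000·0.5000 = 0.7500

v = 0.7500, ω = 0.5000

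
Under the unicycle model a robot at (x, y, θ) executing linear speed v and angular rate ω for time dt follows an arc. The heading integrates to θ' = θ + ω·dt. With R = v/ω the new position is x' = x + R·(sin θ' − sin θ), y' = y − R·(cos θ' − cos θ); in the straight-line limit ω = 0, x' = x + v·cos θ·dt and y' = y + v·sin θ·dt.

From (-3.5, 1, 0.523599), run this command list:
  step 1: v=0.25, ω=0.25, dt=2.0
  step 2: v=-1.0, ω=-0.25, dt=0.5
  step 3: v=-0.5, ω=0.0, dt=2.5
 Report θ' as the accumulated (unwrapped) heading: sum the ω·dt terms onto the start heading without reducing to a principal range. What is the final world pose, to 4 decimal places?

(-4.2105, -0.0420, 0.8986)

step 1: θ'=1.0236 (R=1.0000) → pose (-3.1460, 1.3457, 1.0236)
step 2: θ'=0.8986 (R=4.0000) → pose (-3.4321, 0.9361, 0.8986)
step 3: θ'=0.8986 (straight) → pose (-4.2105, -0.0420, 0.8986)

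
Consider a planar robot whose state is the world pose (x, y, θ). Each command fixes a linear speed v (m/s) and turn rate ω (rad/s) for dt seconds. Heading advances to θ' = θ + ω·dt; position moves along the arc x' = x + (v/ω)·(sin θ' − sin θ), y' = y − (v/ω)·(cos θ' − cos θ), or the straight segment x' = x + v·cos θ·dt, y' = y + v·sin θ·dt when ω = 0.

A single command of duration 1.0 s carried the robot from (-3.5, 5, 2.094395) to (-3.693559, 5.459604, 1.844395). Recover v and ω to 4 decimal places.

Δθ = 1.844395 − 2.094395 = -0.250000
ω = Δθ/dt = -0.250000/1.0 = -0.2500
R = −Δy/(cos θ' − cos θ) = -2.0000
v = R·ω = -2.0000·-0.2500 = 0.5000

v = 0.5000, ω = -0.2500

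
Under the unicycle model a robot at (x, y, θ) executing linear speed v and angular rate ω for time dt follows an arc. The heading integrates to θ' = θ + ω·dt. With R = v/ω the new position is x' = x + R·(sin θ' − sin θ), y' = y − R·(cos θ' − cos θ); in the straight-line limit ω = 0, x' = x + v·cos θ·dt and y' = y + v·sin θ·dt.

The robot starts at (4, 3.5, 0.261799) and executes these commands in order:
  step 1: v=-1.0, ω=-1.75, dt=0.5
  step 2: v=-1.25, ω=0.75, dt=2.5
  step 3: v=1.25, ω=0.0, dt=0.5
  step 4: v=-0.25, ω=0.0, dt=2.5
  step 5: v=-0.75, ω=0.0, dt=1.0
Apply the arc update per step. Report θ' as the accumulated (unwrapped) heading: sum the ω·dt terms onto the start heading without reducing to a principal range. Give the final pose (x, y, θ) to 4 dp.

step 1: θ'=-0.6132 (R=0.5714) → pose (3.5233, 3.5846, -0.6132)
step 2: θ'=1.2618 (R=-1.6667) → pose (0.9764, 2.7285, 1.2618)
step 3: θ'=1.2618 (straight) → pose (1.1664, 3.3239, 1.2618)
step 4: θ'=1.2618 (straight) → pose (0.9764, 2.7285, 1.2618)
step 5: θ'=1.2618 (straight) → pose (0.7483, 2.0140, 1.2618)

(0.7483, 2.0140, 1.2618)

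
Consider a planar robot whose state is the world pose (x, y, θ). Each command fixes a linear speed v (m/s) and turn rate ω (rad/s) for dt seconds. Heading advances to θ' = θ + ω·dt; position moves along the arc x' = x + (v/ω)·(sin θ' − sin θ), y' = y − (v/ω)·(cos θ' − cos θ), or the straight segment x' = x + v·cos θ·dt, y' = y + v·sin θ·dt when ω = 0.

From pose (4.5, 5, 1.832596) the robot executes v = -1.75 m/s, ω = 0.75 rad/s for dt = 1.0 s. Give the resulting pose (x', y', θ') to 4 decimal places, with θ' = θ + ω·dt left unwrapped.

(5.5164, 3.6257, 2.5826)

θ' = 1.8326 + 0.75·1.0 = 2.5826
R = v/ω = -1.75/0.75 = -2.3333
x' = 4.5 + -2.3333·(sin 2.5826 − sin 1.8326) = 5.5164
y' = 5 − -2.3333·(cos 2.5826 − cos 1.8326) = 3.6257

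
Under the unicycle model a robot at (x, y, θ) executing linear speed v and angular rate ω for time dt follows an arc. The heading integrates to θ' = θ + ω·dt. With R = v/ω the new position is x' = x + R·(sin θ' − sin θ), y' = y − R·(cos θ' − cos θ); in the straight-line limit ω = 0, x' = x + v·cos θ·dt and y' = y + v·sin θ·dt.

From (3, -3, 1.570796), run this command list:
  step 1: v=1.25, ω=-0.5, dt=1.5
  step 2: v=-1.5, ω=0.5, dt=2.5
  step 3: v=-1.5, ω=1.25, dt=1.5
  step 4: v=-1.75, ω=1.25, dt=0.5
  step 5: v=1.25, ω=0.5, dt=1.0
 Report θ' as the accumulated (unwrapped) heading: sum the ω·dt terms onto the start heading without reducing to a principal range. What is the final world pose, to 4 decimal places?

step 1: θ'=0.8208 (R=-2.5000) → pose (3.6708, -1.2959, 0.8208)
step 2: θ'=2.0708 (R=-3.0000) → pose (3.2331, -4.7791, 2.0708)
step 3: θ'=3.9458 (R=-1.2000) → pose (5.1505, -5.0362, 3.9458)
step 4: θ'=4.5708 (R=-1.4000) → pose (5.5281, -4.2626, 4.5708)
step 5: θ'=5.0708 (R=2.5000) → pose (5.6620, -5.4924, 5.0708)

(5.6620, -5.4924, 5.0708)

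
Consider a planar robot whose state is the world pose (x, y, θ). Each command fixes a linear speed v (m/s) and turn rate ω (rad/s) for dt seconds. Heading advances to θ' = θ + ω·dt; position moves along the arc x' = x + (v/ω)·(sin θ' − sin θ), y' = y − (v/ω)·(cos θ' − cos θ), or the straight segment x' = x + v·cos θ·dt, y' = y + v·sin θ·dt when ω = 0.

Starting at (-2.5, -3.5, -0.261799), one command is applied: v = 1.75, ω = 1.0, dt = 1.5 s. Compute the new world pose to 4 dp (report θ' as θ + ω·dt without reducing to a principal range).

θ' = -0.2618 + 1.0·1.5 = 1.2382
R = v/ω = 1.75/1.0 = 1.7500
x' = -2.5 + 1.7500·(sin 1.2382 − sin -0.2618) = -0.3930
y' = -3.5 − 1.7500·(cos 1.2382 − cos -0.2618) = -2.3810

(-0.3930, -2.3810, 1.2382)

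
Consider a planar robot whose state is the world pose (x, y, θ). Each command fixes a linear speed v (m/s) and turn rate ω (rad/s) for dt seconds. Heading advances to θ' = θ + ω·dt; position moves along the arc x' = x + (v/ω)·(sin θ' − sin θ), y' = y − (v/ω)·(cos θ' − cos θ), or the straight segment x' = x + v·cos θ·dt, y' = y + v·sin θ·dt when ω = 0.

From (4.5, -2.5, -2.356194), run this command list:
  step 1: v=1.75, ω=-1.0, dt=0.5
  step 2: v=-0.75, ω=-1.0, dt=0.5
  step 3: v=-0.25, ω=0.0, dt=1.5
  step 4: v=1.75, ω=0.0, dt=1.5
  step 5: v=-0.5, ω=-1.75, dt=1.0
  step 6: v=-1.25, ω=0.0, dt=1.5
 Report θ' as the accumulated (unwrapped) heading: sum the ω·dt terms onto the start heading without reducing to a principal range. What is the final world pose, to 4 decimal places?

step 1: θ'=-2.8562 (R=-1.7500) → pose (3.7553, -2.9418, -2.8562)
step 2: θ'=-3.3562 (R=0.7500) → pose (4.1261, -2.9286, -3.3562)
step 3: θ'=-3.3562 (straight) → pose (4.4925, -3.0085, -3.3562)
step 4: θ'=-3.3562 (straight) → pose (1.9277, -2.4495, -3.3562)
step 5: θ'=-5.1062 (R=0.2857) → pose (2.1307, -2.8383, -5.1062)
step 6: θ'=-5.1062 (straight) → pose (1.4113, -4.5698, -5.1062)

(1.4113, -4.5698, -5.1062)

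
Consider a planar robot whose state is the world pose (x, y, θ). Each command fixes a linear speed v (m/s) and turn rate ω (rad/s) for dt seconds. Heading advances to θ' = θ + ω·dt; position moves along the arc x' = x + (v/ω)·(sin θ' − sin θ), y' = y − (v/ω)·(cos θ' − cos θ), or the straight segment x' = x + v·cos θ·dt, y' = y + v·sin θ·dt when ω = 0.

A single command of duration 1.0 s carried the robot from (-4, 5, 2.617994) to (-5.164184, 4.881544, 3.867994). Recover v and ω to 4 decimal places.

v = 1.2500, ω = 1.2500

Δθ = 3.867994 − 2.617994 = 1.250000
ω = Δθ/dt = 1.250000/1.0 = 1.2500
R = Δx/(sin θ' − sin θ) = 1.0000
v = R·ω = 1.0000·1.2500 = 1.2500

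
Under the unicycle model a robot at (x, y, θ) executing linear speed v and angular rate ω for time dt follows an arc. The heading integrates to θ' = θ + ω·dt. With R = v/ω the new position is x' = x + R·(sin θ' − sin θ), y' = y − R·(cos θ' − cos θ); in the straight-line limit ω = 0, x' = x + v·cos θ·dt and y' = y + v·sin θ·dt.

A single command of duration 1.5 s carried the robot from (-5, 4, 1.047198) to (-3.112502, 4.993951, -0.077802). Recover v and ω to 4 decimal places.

v = 1.5000, ω = -0.7500

Δθ = -0.077802 − 1.047198 = -1.125000
ω = Δθ/dt = -1.125000/1.5 = -0.7500
R = Δx/(sin θ' − sin θ) = -2.0000
v = R·ω = -2.0000·-0.7500 = 1.5000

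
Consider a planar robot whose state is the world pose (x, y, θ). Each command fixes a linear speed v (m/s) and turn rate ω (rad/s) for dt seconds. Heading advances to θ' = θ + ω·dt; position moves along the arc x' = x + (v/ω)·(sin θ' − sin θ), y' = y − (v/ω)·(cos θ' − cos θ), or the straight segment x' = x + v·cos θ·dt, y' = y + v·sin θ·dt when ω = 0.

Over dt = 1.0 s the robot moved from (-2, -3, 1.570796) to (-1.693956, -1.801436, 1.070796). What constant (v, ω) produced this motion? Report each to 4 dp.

Δθ = 1.070796 − 1.570796 = -0.500000
ω = Δθ/dt = -0.500000/1.0 = -0.5000
R = −Δy/(cos θ' − cos θ) = -2.5000
v = R·ω = -2.5000·-0.5000 = 1.2500

v = 1.2500, ω = -0.5000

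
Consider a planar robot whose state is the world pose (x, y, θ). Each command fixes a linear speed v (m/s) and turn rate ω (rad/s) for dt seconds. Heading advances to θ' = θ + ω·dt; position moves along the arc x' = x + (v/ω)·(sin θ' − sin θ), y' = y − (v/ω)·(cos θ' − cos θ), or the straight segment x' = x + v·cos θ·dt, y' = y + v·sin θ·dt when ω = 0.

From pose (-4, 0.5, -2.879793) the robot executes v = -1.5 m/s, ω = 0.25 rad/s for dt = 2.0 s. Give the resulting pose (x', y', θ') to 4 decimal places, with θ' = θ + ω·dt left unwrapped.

θ' = -2.8798 + 0.25·2.0 = -2.3798
R = v/ω = -1.5/0.25 = -6.0000
x' = -4 + -6.0000·(sin -2.3798 − sin -2.8798) = -1.4116
y' = 0.5 − -6.0000·(cos -2.3798 − cos -2.8798) = 1.9540

(-1.4116, 1.9540, -2.3798)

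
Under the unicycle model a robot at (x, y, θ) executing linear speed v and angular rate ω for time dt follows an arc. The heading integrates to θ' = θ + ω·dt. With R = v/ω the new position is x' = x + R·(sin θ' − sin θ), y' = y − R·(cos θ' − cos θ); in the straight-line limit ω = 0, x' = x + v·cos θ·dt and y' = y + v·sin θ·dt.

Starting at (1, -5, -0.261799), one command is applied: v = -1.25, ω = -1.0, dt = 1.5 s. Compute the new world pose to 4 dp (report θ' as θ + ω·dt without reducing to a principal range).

θ' = -0.2618 + -1.0·1.5 = -1.7618
R = v/ω = -1.25/-1.0 = 1.2500
x' = 1 + 1.2500·(sin -1.7618 − sin -0.2618) = 0.0963
y' = -5 − 1.2500·(cos -1.7618 − cos -0.2618) = -3.5553

(0.0963, -3.5553, -1.7618)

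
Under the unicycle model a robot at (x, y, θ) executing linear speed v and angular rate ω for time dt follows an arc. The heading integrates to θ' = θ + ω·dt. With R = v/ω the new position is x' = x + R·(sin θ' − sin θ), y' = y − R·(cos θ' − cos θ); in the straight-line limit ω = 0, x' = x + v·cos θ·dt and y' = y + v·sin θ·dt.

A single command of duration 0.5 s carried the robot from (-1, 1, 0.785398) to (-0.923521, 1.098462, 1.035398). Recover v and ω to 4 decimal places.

v = 0.2500, ω = 0.5000

Δθ = 1.035398 − 0.785398 = 0.250000
ω = Δθ/dt = 0.250000/0.5 = 0.5000
R = −Δy/(cos θ' − cos θ) = 0.5000
v = R·ω = 0.5000·0.5000 = 0.2500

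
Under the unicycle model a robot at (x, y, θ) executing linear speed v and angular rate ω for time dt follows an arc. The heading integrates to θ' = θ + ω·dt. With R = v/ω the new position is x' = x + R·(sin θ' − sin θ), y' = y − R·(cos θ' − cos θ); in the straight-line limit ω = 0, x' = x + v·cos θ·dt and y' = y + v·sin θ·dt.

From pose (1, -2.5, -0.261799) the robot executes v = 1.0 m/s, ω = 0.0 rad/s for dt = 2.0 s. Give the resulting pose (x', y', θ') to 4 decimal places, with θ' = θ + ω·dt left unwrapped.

θ' = -0.2618 + 0.0·2.0 = -0.2618
ω = 0 → straight: x' = 1 + 1.0·cos(-0.2618)·2.0 = 2.9319
y' = -2.5 + 1.0·sin(-0.2618)·2.0 = -3.0176

(2.9319, -3.0176, -0.2618)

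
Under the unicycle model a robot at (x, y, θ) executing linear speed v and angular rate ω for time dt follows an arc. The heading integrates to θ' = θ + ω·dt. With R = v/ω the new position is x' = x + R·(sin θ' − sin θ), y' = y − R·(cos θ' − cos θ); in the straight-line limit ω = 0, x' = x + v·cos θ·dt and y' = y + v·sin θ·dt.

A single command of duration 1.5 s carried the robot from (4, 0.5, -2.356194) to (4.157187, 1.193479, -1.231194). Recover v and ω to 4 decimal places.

v = -0.5000, ω = 0.7500

Δθ = -1.231194 − -2.356194 = 1.125000
ω = Δθ/dt = 1.125000/1.5 = 0.7500
R = −Δy/(cos θ' − cos θ) = -0.6667
v = R·ω = -0.6667·0.7500 = -0.5000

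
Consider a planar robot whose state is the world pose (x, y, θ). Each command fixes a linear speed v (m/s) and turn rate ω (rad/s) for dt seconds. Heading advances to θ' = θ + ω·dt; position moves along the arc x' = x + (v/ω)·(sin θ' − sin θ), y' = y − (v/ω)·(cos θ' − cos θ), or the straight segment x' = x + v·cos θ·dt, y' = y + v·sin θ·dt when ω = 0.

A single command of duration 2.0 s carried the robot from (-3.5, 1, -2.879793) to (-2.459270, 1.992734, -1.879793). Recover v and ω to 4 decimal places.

Δθ = -1.879793 − -2.879793 = 1.000000
ω = Δθ/dt = 1.000000/2.0 = 0.5000
R = Δx/(sin θ' − sin θ) = -1.5000
v = R·ω = -1.5000·0.5000 = -0.7500

v = -0.7500, ω = 0.5000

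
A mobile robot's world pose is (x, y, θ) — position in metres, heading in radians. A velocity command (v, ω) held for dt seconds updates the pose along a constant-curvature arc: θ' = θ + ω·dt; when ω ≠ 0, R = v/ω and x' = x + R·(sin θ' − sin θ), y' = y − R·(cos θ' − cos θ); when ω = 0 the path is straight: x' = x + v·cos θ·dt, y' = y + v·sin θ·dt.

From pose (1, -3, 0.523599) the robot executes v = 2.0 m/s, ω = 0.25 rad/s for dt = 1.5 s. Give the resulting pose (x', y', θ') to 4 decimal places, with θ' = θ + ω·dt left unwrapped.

θ' = 0.5236 + 0.25·1.5 = 0.8986
R = v/ω = 2.0/0.25 = 8.0000
x' = 1 + 8.0000·(sin 0.8986 − sin 0.5236) = 3.2596
y' = -3 − 8.0000·(cos 0.8986 − cos 0.5236) = -1.0535

(3.2596, -1.0535, 0.8986)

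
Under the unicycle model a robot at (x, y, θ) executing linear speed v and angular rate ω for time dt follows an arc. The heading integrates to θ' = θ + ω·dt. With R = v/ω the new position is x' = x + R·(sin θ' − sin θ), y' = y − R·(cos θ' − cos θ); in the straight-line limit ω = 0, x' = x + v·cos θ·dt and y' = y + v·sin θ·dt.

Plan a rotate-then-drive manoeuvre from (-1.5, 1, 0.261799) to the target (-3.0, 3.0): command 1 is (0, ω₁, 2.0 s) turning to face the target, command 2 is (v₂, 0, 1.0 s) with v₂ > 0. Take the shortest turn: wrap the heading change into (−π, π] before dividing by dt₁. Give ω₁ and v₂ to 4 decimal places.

ω₁ = 0.9762, v₂ = 2.5000

heading to target = atan2(3−1, -3−-1.5) = 2.2143
Δθ = wrap(2.2143 − 0.2618) = 1.9525; ω₁ = Δθ/dt₁ = 0.9762
distance = √((-3−-1.5)² + (3−1)²) = 2.5000; v₂ = distance/dt₂ = 2.5000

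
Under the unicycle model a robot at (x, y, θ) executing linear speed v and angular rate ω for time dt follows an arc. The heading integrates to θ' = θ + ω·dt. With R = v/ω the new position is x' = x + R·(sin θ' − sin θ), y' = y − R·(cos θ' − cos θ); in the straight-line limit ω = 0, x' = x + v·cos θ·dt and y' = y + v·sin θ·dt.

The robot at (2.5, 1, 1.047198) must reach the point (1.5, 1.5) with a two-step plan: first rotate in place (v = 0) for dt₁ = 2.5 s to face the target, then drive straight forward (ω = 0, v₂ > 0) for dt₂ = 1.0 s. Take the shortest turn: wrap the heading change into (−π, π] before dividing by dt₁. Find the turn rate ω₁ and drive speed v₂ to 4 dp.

ω₁ = 0.6523, v₂ = 1.1180

heading to target = atan2(1.5−1, 1.5−2.5) = 2.6779
Δθ = wrap(2.6779 − 1.0472) = 1.6307; ω₁ = Δθ/dt₁ = 0.6523
distance = √((1.5−2.5)² + (1.5−1)²) = 1.1180; v₂ = distance/dt₂ = 1.1180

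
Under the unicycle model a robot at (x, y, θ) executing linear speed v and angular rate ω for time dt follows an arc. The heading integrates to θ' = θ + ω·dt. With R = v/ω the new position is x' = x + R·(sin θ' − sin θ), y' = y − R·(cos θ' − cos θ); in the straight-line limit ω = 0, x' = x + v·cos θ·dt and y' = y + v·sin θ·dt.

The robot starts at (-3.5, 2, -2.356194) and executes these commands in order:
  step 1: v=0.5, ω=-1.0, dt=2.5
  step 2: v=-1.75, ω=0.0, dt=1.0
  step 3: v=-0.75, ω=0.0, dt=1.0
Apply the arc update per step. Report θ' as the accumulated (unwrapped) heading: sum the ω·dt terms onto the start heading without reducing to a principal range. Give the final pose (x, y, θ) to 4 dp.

(-4.7067, -0.0490, -4.8562)

step 1: θ'=-4.8562 (R=-0.5000) → pose (-4.3484, 2.4252, -4.8562)
step 2: θ'=-4.8562 (straight) → pose (-4.5992, 0.6933, -4.8562)
step 3: θ'=-4.8562 (straight) → pose (-4.7067, -0.0490, -4.8562)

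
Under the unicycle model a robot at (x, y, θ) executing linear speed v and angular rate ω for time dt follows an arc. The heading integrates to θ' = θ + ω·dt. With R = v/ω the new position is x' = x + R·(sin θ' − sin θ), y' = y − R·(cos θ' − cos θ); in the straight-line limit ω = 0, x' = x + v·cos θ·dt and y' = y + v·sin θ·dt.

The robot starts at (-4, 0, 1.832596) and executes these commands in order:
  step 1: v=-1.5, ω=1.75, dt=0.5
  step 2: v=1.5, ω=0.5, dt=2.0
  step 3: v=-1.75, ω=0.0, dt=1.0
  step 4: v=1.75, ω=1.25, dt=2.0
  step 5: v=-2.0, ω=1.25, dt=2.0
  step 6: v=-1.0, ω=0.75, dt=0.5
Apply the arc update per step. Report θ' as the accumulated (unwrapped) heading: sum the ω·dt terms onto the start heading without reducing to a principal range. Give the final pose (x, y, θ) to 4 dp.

(-5.0241, -5.4372, 9.0826)

step 1: θ'=2.7076 (R=-0.8571) → pose (-3.5325, -0.5558, 2.7076)
step 2: θ'=3.7076 (R=3.0000) → pose (-6.4028, -0.7456, 3.7076)
step 3: θ'=3.7076 (straight) → pose (-4.9257, 0.1929, 3.7076)
step 4: θ'=6.2076 (R=1.4000) → pose (-4.2806, -2.3848, 6.2076)
step 5: θ'=8.7076 (R=-1.6000) → pose (-5.4531, -5.1861, 8.7076)
step 6: θ'=9.0826 (R=-1.3333) → pose (-5.0241, -5.4372, 9.0826)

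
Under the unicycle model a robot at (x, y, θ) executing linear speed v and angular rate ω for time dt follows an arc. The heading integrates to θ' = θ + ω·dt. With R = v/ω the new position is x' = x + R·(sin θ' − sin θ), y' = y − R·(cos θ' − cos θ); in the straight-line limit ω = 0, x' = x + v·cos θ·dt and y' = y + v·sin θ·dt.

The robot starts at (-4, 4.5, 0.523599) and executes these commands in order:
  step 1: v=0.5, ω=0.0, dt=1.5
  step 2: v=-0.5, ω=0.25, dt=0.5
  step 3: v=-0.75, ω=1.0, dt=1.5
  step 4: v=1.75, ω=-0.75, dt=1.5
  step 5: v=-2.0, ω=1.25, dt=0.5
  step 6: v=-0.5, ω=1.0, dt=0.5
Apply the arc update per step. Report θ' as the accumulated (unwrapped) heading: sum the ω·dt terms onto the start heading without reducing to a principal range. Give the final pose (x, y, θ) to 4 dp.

(-3.9210, 5.0269, 2.1486)

step 1: θ'=0.5236 (straight) → pose (-3.3505, 4.8750, 0.5236)
step 2: θ'=0.6486 (R=-2.0000) → pose (-3.5586, 4.7368, 0.6486)
step 3: θ'=2.1486 (R=-0.7500) → pose (-3.7338, 3.7295, 2.1486)
step 4: θ'=1.0236 (R=-2.3333) → pose (-3.7719, 6.2179, 1.0236)
step 5: θ'=1.6486 (R=-1.6000) → pose (-4.0007, 5.2611, 1.6486)
step 6: θ'=2.1486 (R=-0.5000) → pose (-3.9210, 5.0269, 2.1486)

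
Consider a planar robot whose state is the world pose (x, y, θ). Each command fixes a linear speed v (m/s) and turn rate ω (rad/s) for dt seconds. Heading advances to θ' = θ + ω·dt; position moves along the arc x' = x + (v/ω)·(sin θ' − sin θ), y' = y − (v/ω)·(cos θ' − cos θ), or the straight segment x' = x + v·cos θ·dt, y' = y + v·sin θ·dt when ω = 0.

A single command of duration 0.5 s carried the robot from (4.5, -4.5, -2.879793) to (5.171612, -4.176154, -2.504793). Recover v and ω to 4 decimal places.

v = -1.5000, ω = 0.7500

Δθ = -2.504793 − -2.879793 = 0.375000
ω = Δθ/dt = 0.375000/0.5 = 0.7500
R = Δx/(sin θ' − sin θ) = -2.0000
v = R·ω = -2.0000·0.7500 = -1.5000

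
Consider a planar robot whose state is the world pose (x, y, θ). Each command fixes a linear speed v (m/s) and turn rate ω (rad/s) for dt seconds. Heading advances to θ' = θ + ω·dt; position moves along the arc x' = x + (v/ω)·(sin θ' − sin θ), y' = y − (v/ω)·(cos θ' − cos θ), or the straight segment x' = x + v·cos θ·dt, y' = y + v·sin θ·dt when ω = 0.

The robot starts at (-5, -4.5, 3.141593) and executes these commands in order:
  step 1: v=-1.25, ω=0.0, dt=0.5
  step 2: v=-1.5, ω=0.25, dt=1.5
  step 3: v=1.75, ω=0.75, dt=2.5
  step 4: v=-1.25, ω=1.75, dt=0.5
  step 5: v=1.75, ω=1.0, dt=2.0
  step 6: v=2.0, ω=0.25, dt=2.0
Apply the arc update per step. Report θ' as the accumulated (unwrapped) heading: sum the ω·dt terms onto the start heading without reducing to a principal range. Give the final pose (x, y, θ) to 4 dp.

step 1: θ'=3.1416 (straight) → pose (-4.3750, -4.5000, 3.1416)
step 2: θ'=3.5166 (R=-6.0000) → pose (-2.1774, -4.0830, 3.5166)
step 3: θ'=5.3916 (R=2.3333) → pose (-3.1382, -7.7200, 5.3916)
step 4: θ'=6.2666 (R=-0.7143) → pose (-3.6821, -7.4545, 6.2666)
step 5: θ'=8.2666 (R=1.7500) → pose (-2.0500, -5.0030, 8.2666)
step 6: θ'=8.7666 (R=8.0000) → pose (-4.4851, -1.8822, 8.7666)

(-4.4851, -1.8822, 8.7666)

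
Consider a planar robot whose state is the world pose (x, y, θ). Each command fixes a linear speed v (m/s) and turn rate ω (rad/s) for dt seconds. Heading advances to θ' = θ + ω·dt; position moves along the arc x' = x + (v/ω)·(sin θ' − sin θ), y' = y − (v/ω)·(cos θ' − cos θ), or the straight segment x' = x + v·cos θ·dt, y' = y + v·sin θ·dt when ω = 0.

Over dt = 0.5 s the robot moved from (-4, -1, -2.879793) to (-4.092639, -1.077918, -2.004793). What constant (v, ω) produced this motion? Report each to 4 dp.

v = 0.2500, ω = 1.7500

Δθ = -2.004793 − -2.879793 = 0.875000
ω = Δθ/dt = 0.875000/0.5 = 1.7500
R = Δx/(sin θ' − sin θ) = 0.1429
v = R·ω = 0.1429·1.7500 = 0.2500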